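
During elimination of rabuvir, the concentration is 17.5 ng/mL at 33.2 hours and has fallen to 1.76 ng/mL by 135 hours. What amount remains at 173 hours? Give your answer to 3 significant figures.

0.747 ng/mL

Over Δt = 135 − 33.2 = 101.8 hours, the level fell by a factor of 17.5/1.76 ≈ 9.9432.
n = log₂(9.9432) ≈ 3.3137 half-lives, so t½ = 101.8/3.3137 ≈ 30.721 hours.
From t = 135 to t = 173: 1.76 × (1/2)^((173−135)/30.721) ≈ 0.74672 ng/mL.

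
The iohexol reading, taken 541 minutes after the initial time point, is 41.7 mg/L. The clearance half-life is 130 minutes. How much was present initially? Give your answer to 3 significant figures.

Number of half-lives elapsed: n = 541/130 ≈ 4.1615.
A₀ = A × 2^n = 41.7 × 2^4.1615 = 41.7 × 17.896 ≈ 746.25 mg/L.

746 mg/L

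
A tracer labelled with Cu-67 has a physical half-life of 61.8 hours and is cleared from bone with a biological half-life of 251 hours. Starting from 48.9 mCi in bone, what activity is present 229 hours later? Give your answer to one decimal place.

2.0 mCi

1/t_eff = 1/t_phys + 1/t_biol = 1/61.8 + 1/251 = 0.020165 per hour.
t_eff = 61.8 × 251 / (61.8 + 251) ≈ 49.59 hours.
Remaining = 48.9 × (1/2)^(229/49.59) = 48.9 × (1/2)^4.6179 ≈ 1.9916 mCi.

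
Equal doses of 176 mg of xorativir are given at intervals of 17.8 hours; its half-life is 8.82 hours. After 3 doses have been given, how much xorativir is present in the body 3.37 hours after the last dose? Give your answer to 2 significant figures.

180 mg

The 3 doses were given 38.97, 21.17, 3.37 hours ago.
Total = 176·(1/2)^(38.97/8.82) + 176·(1/2)^(21.17/8.82) + 176·(1/2)^(3.37/8.82)
      = 8.231 + 33.341 + 135.05 ≈ 176.62 mg.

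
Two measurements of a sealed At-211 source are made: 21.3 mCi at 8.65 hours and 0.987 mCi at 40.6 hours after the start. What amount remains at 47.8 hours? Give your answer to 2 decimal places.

Over Δt = 40.6 − 8.65 = 31.95 hours, the level fell by a factor of 21.3/0.987 ≈ 21.581.
n = log₂(21.581) ≈ 4.4317 half-lives, so t½ = 31.95/4.4317 ≈ 7.2095 hours.
From t = 40.6 to t = 47.8: 0.987 × (1/2)^((47.8−40.6)/7.2095) ≈ 0.49395 mCi.

0.49 mCi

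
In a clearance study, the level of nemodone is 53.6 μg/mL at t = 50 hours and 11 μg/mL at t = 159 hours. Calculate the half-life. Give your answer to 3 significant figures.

Over Δt = 159 − 50 = 109 hours, the level fell by a factor of 53.6/11 ≈ 4.8727.
n = log₂(4.8727) ≈ 2.2847 half-lives, so t½ = 109/2.2847 ≈ 47.708 hours.

47.7 hours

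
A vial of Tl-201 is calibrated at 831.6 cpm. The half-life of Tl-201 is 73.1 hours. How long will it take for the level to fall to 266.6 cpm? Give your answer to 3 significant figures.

Fraction remaining = 266.6/831.6 ≈ 0.32059.
n = log₂(831.6/266.6) = ln(3.1193)/ln 2 ≈ 1.6412 half-lives.
t = n × t½ = 1.6412 × 73.1 ≈ 119.97 hours.

120 hours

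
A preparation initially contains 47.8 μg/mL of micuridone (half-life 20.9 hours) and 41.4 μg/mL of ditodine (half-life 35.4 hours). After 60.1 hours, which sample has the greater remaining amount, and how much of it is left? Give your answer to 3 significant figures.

ditodine, 12.8 μg/mL

micuridone: 47.8 × (1/2)^2.8756 ≈ 6.5131 μg/mL.
ditodine: 41.4 × (1/2)^1.6977 ≈ 12.762 μg/mL.
Ditodine has more remaining, at ≈ 12.762 μg/mL.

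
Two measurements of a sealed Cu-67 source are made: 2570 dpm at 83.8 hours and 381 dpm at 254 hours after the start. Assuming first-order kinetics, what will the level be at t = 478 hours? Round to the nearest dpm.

31 dpm

Over Δt = 254 − 83.8 = 170.2 hours, the level fell by a factor of 2570/381 ≈ 6.7454.
n = log₂(6.7454) ≈ 2.7539 half-lives, so t½ = 170.2/2.7539 ≈ 61.803 hours.
From t = 254 to t = 478: 381 × (1/2)^((478−254)/61.803) ≈ 30.894 dpm.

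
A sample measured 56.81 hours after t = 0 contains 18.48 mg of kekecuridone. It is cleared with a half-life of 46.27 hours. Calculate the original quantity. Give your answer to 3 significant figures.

43.3 mg

Number of half-lives elapsed: n = 56.81/46.27 ≈ 1.2278.
A₀ = A × 2^n = 18.48 × 2^1.2278 = 18.48 × 2.3421 ≈ 43.282 mg.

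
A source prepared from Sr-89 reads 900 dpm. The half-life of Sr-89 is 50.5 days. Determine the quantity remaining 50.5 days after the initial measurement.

450 dpm

Elapsed time is 1 half-life (50.5/50.5).
Each half-life halves the amount: 900 × (1/2)^1 = 900/2 = 450 dpm.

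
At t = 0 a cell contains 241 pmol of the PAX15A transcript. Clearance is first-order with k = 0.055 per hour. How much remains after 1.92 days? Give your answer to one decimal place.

19.1 pmol

t½ = ln 2 / k = 0.69315 / 0.055 ≈ 12.603 hours.
Convert the elapsed time: 1.92 days = 46.08 hours.
Number of half-lives: n = 46.08/12.603 ≈ 3.6564.
Remaining = 241 × (1/2)^3.6564 = 241 × 0.079309 ≈ 19.114 pmol.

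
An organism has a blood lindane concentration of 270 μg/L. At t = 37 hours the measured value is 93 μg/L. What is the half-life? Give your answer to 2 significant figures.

24 hours

A/A₀ = 93/270 ≈ 0.34444.
n = log₂(2.9032) ≈ 1.5377 half-lives elapsed in 37 hours.
t½ = 37/1.5377 ≈ 24.063 hours.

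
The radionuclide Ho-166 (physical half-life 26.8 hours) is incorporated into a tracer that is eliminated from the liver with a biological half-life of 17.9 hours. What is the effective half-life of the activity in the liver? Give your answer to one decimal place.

1/t_eff = 1/t_phys + 1/t_biol = 1/26.8 + 1/17.9 = 0.093179 per hour.
t_eff = 26.8 × 17.9 / (26.8 + 17.9) ≈ 10.732 hours.

10.7 hours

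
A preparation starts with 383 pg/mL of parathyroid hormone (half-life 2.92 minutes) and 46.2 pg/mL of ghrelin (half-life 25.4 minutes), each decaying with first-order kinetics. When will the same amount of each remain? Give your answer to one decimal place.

Set 383·(1/2)^(t/2.92) = 46.2·(1/2)^(t/25.4).
Taking log₂: log₂(383/46.2) = t·(1/2.92 − 1/25.4).
log₂(8.29) = 3.0514; 1/2.92 − 1/25.4 = 0.3031.
t = 3.0514 / 0.3031 ≈ 10.067 minutes.

10.1 minutes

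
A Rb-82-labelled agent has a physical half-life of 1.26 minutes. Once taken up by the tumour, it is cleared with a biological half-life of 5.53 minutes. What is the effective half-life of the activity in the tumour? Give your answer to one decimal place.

1/t_eff = 1/t_phys + 1/t_biol = 1/1.26 + 1/5.53 = 0.97448 per minute.
t_eff = 1.26 × 5.53 / (1.26 + 5.53) ≈ 1.0262 minutes.

1.0 minutes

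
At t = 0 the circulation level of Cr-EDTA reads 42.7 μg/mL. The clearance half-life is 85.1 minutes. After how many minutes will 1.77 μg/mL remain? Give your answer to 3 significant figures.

Fraction remaining = 1.77/42.7 ≈ 0.041452.
n = log₂(42.7/1.77) = ln(24.124)/ln 2 ≈ 4.5924 half-lives.
t = n × t½ = 4.5924 × 85.1 ≈ 390.81 minutes.

391 minutes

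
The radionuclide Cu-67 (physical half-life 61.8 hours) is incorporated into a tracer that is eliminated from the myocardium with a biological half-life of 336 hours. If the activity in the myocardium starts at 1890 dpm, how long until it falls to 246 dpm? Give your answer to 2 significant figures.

150 hours

1/t_eff = 1/t_phys + 1/t_biol = 1/61.8 + 1/336 = 0.019157 per hour.
t_eff = 61.8 × 336 / (61.8 + 336) ≈ 52.199 hours.
n = log₂(1890/246) ≈ 2.9417; t = 2.9417 × 52.199 ≈ 153.55 hours.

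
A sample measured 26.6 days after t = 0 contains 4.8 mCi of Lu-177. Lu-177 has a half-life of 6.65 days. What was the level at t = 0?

Number of half-lives elapsed: n = 26.6/6.65 ≈ 4.
A₀ = A × 2^n = 4.8 × 2^4 = 4.8 × 16 ≈ 76.8 mCi.

76.8 mCi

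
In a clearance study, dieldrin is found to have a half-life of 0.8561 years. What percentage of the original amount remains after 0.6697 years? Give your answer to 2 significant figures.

n = 0.6697/0.8561 ≈ 0.78227 half-lives.
Fraction remaining = (1/2)^0.78227 ≈ 0.58145, i.e. 58.145%.

58%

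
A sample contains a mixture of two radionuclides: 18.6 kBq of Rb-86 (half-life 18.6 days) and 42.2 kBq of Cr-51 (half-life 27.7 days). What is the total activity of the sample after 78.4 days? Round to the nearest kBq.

7 kBq

Rb-86: 18.6 × (1/2)^(78.4/18.6) = 18.6 × (1/2)^4.2151 ≈ 1.0015 kBq.
Cr-51: 42.2 × (1/2)^(78.4/27.7) = 42.2 × (1/2)^2.8303 ≈ 5.9333 kBq.
Total = 1.0015 + 5.9333 ≈ 6.9349 kBq.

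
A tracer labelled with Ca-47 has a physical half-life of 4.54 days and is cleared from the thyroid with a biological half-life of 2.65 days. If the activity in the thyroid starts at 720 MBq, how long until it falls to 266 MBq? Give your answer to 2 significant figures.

1/t_eff = 1/t_phys + 1/t_biol = 1/4.54 + 1/2.65 = 0.59762 per day.
t_eff = 4.54 × 2.65 / (4.54 + 2.65) ≈ 1.6733 days.
n = log₂(720/266) ≈ 1.4366; t = 1.4366 × 1.6733 ≈ 2.4038 days.

2.4 days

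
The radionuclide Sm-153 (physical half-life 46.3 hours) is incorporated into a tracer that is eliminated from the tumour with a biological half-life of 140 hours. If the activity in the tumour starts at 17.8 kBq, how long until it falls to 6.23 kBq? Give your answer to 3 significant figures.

52.7 hours

1/t_eff = 1/t_phys + 1/t_biol = 1/46.3 + 1/140 = 0.028741 per hour.
t_eff = 46.3 × 140 / (46.3 + 140) ≈ 34.793 hours.
n = log₂(17.8/6.23) ≈ 1.5146; t = 1.5146 × 34.793 ≈ 52.697 hours.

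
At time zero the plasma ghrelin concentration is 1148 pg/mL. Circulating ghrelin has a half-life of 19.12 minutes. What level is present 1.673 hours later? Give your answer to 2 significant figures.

30 pg/mL

Convert the elapsed time: 1.673 hours = 100.38 minutes.
Number of half-lives: n = 100.38/19.12 ≈ 5.25.
Remaining = 1148 × (1/2)^5.25 = 1148 × 0.026278 ≈ 30.167 pg/mL.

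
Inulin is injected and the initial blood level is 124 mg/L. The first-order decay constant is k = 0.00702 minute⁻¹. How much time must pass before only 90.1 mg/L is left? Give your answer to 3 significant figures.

45.5 minutes

t½ = ln 2 / k = 0.69315 / 0.00702 ≈ 98.739 minutes.
Fraction remaining = 90.1/124 ≈ 0.72661.
n = log₂(124/90.1) = ln(1.3762)/ln 2 ≈ 0.46074 half-lives.
t = n × t½ = 0.46074 × 98.739 ≈ 45.493 minutes.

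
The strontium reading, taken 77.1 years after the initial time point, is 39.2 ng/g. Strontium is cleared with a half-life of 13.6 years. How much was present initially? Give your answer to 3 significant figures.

1990 ng/g

Number of half-lives elapsed: n = 77.1/13.6 ≈ 5.6691.
A₀ = A × 2^n = 39.2 × 2^5.6691 = 39.2 × 50.883 ≈ 1994.6 ng/g.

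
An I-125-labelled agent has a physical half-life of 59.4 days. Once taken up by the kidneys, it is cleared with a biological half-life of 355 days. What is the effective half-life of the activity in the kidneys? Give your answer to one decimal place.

50.9 days

1/t_eff = 1/t_phys + 1/t_biol = 1/59.4 + 1/355 = 0.019652 per day.
t_eff = 59.4 × 355 / (59.4 + 355) ≈ 50.886 days.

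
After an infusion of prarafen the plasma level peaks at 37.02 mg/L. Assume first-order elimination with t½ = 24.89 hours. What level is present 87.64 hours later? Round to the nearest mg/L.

Number of half-lives: n = 87.64/24.89 ≈ 3.5211.
Remaining = 37.02 × (1/2)^3.5211 = 37.02 × 0.087105 ≈ 3.2246 mg/L.

3 mg/L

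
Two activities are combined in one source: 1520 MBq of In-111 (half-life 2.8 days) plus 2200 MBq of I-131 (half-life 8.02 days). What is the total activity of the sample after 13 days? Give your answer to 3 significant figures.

776 MBq

In-111: 1520 × (1/2)^(13/2.8) = 1520 × (1/2)^4.6429 ≈ 60.842 MBq.
I-131: 2200 × (1/2)^(13/8.02) = 2200 × (1/2)^1.6209 ≈ 715.27 MBq.
Total = 60.842 + 715.27 ≈ 776.11 MBq.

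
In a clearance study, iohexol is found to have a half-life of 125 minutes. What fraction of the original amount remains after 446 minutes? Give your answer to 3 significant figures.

0.0843

n = 446/125 ≈ 3.568 half-lives.
Fraction remaining = (1/2)^3.568 ≈ 0.084319.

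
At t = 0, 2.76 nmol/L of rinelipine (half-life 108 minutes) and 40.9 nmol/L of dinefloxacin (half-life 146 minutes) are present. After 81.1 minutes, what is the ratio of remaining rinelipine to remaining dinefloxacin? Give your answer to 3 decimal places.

0.059

rinelipine: 2.76 × (1/2)^(81.1/108) = 2.76 × (1/2)^0.75093 ≈ 1.6401 nmol/L.
dinefloxacin: 40.9 × (1/2)^(81.1/146) = 40.9 × (1/2)^0.55548 ≈ 27.83 nmol/L.
Ratio ≈ 1.6401 / 27.83 ≈ 0.058932.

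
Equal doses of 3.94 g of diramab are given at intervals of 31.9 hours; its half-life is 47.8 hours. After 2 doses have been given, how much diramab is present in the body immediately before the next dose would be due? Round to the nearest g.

The 2 doses were given 63.8, 31.9 hours ago.
Total = 3.94·(1/2)^(63.8/47.8) + 3.94·(1/2)^(31.9/47.8)
      = 1.5621 + 2.4808 ≈ 4.0429 g.

4 g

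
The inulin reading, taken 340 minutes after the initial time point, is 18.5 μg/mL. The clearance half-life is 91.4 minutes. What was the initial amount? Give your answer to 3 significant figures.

244 μg/mL

Number of half-lives elapsed: n = 340/91.4 ≈ 3.7199.
A₀ = A × 2^n = 18.5 × 2^3.7199 = 18.5 × 13.177 ≈ 243.77 μg/mL.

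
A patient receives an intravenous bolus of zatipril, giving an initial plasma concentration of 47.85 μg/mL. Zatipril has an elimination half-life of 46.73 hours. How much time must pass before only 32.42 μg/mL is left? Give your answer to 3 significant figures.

26.2 hours

Fraction remaining = 32.42/47.85 ≈ 0.67753.
n = log₂(47.85/32.42) = ln(1.4759)/ln 2 ≈ 0.56163 half-lives.
t = n × t½ = 0.56163 × 46.73 ≈ 26.245 hours.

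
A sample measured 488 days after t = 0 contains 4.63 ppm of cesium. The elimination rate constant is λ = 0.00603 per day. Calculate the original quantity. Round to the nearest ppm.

t½ = ln 2 / λ = 0.69315 / 0.00603 ≈ 114.95 days.
Number of half-lives elapsed: n = 488/114.95 ≈ 4.2453.
A₀ = A × 2^n = 4.63 × 2^4.2453 = 4.63 × 18.966 ≈ 87.812 ppm.

88 ppm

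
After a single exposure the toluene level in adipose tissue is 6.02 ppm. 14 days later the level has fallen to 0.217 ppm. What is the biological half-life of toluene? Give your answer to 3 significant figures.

A/A₀ = 0.217/6.02 ≈ 0.036047.
n = log₂(27.742) ≈ 4.794 half-lives elapsed in 14 days.
t½ = 14/4.794 ≈ 2.9203 days.

2.92 days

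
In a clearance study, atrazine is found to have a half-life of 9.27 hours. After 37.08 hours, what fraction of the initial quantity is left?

0.0625

n = 37.08/9.27 ≈ 4 half-lives.
Fraction remaining = (1/2)^4 ≈ 0.0625.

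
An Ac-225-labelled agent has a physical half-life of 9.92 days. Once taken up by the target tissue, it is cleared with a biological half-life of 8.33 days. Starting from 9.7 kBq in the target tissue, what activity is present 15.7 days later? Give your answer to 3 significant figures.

0.877 kBq

1/t_eff = 1/t_phys + 1/t_biol = 1/9.92 + 1/8.33 = 0.22085 per day.
t_eff = 9.92 × 8.33 / (9.92 + 8.33) ≈ 4.5279 days.
Remaining = 9.7 × (1/2)^(15.7/4.5279) = 9.7 × (1/2)^3.4674 ≈ 0.87695 kBq.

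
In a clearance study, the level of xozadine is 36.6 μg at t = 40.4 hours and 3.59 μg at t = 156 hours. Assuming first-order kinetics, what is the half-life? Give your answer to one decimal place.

34.5 hours

Over Δt = 156 − 40.4 = 115.6 hours, the level fell by a factor of 36.6/3.59 ≈ 10.195.
n = log₂(10.195) ≈ 3.3498 half-lives, so t½ = 115.6/3.3498 ≈ 34.51 hours.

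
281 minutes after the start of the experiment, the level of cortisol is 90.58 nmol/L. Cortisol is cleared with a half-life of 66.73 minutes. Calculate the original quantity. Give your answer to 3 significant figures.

1680 nmol/L

Number of half-lives elapsed: n = 281/66.73 ≈ 4.211.
A₀ = A × 2^n = 90.58 × 2^4.211 = 90.58 × 18.52 ≈ 1677.5 nmol/L.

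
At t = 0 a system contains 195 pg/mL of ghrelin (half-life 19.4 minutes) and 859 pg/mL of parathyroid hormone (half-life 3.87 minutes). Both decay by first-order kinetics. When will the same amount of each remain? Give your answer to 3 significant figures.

Set 195·(1/2)^(t/19.4) = 859·(1/2)^(t/3.87).
Taking log₂: log₂(195/859) = t·(1/19.4 − 1/3.87).
log₂(0.22701) = -2.1392; 1/19.4 − 1/3.87 = -0.20685.
t = -2.1392 / -0.20685 ≈ 10.342 minutes.

10.3 minutes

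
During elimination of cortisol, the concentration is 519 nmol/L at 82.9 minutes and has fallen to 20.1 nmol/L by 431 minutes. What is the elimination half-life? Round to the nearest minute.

Over Δt = 431 − 82.9 = 348.1 minutes, the level fell by a factor of 519/20.1 ≈ 25.821.
n = log₂(25.821) ≈ 4.6905 half-lives, so t½ = 348.1/4.6905 ≈ 74.214 minutes.

74 minutes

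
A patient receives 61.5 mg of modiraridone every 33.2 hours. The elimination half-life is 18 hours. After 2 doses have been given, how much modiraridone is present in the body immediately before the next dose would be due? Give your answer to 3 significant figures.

21.9 mg

The 2 doses were given 66.4, 33.2 hours ago.
Total = 61.5·(1/2)^(66.4/18) + 61.5·(1/2)^(33.2/18)
      = 4.7688 + 17.125 ≈ 21.894 mg.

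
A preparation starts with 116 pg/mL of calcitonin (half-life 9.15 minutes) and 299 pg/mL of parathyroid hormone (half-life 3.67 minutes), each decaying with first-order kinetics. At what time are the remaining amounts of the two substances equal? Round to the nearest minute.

Set 116·(1/2)^(t/9.15) = 299·(1/2)^(t/3.67).
Taking log₂: log₂(116/299) = t·(1/9.15 − 1/3.67).
log₂(0.38796) = -1.366; 1/9.15 − 1/3.67 = -0.16319.
t = -1.366 / -0.16319 ≈ 8.3707 minutes.

8 minutes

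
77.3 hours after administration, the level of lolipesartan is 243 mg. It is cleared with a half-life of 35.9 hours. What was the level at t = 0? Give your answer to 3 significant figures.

1080 mg

Number of half-lives elapsed: n = 77.3/35.9 ≈ 2.1532.
A₀ = A × 2^n = 243 × 2^2.1532 = 243 × 4.4481 ≈ 1080.9 mg.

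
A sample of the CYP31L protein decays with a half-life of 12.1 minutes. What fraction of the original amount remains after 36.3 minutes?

0.125

n = 36.3/12.1 ≈ 3 half-lives.
Fraction remaining = (1/2)^3 ≈ 0.125.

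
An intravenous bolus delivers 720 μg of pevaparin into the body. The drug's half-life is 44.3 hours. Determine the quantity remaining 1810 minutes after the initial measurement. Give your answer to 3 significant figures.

Convert the elapsed time: 1810 minutes = 30.1667 hours.
Number of half-lives: n = 30.1667/44.3 ≈ 0.68096.
Remaining = 720 × (1/2)^0.68096 = 720 × 0.62375 ≈ 449.1 μg.

449 μg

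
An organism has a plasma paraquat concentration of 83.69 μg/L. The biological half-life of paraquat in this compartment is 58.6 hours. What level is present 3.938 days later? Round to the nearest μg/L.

Convert the elapsed time: 3.938 days = 94.512 hours.
Number of half-lives: n = 94.512/58.6 ≈ 1.6128.
Remaining = 83.69 × (1/2)^1.6128 = 83.69 × 0.32696 ≈ 27.363 μg/L.

27 μg/L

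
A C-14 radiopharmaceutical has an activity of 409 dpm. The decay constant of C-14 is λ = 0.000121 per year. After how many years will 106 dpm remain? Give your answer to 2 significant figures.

t½ = ln 2 / λ = 0.69315 / 0.000121 ≈ 5728.5 years.
Fraction remaining = 106/409 ≈ 0.25917.
n = log₂(409/106) = ln(3.8585)/ln 2 ≈ 1.948 half-lives.
t = n × t½ = 1.948 × 5728.5 ≈ 11159 years.

11000 years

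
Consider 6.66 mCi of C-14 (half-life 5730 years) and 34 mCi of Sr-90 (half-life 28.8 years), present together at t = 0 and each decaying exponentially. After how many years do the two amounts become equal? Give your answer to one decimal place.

68.1 years

Set 6.66·(1/2)^(t/5730) = 34·(1/2)^(t/28.8).
Taking log₂: log₂(6.66/34) = t·(1/5730 − 1/28.8).
log₂(0.19588) = -2.3519; 1/5730 − 1/28.8 = -0.034548.
t = -2.3519 / -0.034548 ≈ 68.078 years.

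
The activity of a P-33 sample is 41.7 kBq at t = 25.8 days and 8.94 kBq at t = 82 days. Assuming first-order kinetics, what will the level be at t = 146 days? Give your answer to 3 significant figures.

1.55 kBq

Over Δt = 82 − 25.8 = 56.2 days, the level fell by a factor of 41.7/8.94 ≈ 4.6644.
n = log₂(4.6644) ≈ 2.2217 half-lives, so t½ = 56.2/2.2217 ≈ 25.296 days.
From t = 82 to t = 146: 8.94 × (1/2)^((146−82)/25.296) ≈ 1.5478 kBq.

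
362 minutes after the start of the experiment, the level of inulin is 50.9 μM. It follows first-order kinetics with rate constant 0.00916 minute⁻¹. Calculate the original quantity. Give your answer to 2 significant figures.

1400 μM

t½ = ln 2 / k = 0.69315 / 0.00916 ≈ 75.671 minutes.
Number of half-lives elapsed: n = 362/75.671 ≈ 4.7839.
A₀ = A × 2^n = 50.9 × 2^4.7839 = 50.9 × 27.548 ≈ 1402.2 μM.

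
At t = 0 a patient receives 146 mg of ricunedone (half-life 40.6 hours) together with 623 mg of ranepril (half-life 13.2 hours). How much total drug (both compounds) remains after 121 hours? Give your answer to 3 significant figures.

19.6 mg

ricunedone: 146 × (1/2)^(121/40.6) = 146 × (1/2)^2.9803 ≈ 18.501 mg.
ranepril: 623 × (1/2)^(121/13.2) = 623 × (1/2)^9.1667 ≈ 1.084 mg.
Total = 18.501 + 1.084 ≈ 19.585 mg.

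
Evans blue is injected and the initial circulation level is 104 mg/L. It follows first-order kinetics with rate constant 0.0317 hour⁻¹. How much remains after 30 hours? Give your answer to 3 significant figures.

40.2 mg/L

t½ = ln 2 / k = 0.69315 / 0.0317 ≈ 21.866 hours.
Number of half-lives: n = 30/21.866 ≈ 1.372.
Remaining = 104 × (1/2)^1.372 = 104 × 0.38635 ≈ 40.181 mg/L.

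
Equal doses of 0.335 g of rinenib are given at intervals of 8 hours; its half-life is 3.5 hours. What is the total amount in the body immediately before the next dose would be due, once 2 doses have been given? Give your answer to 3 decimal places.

0.083 g

The 2 doses were given 16, 8 hours ago.
Total = 0.335·(1/2)^(16/3.5) + 0.335·(1/2)^(8/3.5)
      = 0.01409 + 0.068703 ≈ 0.082793 g.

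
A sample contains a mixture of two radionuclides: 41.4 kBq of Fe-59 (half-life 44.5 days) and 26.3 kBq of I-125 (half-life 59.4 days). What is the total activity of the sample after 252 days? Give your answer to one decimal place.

Fe-59: 41.4 × (1/2)^(252/44.5) = 41.4 × (1/2)^5.6629 ≈ 0.81713 kBq.
I-125: 26.3 × (1/2)^(252/59.4) = 26.3 × (1/2)^4.2424 ≈ 1.3895 kBq.
Total = 0.81713 + 1.3895 ≈ 2.2066 kBq.

2.2 kBq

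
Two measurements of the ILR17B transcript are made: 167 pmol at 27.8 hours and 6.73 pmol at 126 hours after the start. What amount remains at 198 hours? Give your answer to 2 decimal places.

Over Δt = 126 − 27.8 = 98.2 hours, the level fell by a factor of 167/6.73 ≈ 24.814.
n = log₂(24.814) ≈ 4.6331 half-lives, so t½ = 98.2/4.6331 ≈ 21.195 hours.
From t = 126 to t = 198: 6.73 × (1/2)^((198−126)/21.195) ≈ 0.63889 pmol.

0.64 pmol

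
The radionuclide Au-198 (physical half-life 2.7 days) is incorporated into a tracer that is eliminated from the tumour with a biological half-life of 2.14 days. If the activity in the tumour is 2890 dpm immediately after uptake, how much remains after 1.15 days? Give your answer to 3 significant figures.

1/t_eff = 1/t_phys + 1/t_biol = 1/2.7 + 1/2.14 = 0.83766 per day.
t_eff = 2.7 × 2.14 / (2.7 + 2.14) ≈ 1.1938 days.
Remaining = 2890 × (1/2)^(1.15/1.1938) = 2890 × (1/2)^0.96331 ≈ 1482.2 dpm.

1480 dpm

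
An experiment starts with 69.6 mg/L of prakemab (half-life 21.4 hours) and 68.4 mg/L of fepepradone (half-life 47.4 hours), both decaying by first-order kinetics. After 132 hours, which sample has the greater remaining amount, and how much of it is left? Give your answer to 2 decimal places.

fepepradone, 9.93 mg/L

prakemab: 69.6 × (1/2)^6.1682 ≈ 0.96781 mg/L.
fepepradone: 68.4 × (1/2)^2.7848 ≈ 9.9253 mg/L.
Fepepradone has more remaining, at ≈ 9.9253 mg/L.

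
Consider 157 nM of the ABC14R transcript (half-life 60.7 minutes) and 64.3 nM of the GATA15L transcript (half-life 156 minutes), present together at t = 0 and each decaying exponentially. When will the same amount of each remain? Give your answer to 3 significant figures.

Set 157·(1/2)^(t/60.7) = 64.3·(1/2)^(t/156).
Taking log₂: log₂(157/64.3) = t·(1/60.7 − 1/156).
log₂(2.4417) = 1.2879; 1/60.7 − 1/156 = 0.010064.
t = 1.2879 / 0.010064 ≈ 127.97 minutes.

128 minutes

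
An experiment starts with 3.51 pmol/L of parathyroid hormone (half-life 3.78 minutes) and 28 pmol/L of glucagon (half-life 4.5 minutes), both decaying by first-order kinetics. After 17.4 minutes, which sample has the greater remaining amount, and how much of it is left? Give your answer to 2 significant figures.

parathyroid hormone: 3.51 × (1/2)^4.6032 ≈ 0.14442 pmol/L.
glucagon: 28 × (1/2)^3.8667 ≈ 1.9194 pmol/L.
Glucagon has more remaining, at ≈ 1.9194 pmol/L.

glucagon, 1.9 pmol/L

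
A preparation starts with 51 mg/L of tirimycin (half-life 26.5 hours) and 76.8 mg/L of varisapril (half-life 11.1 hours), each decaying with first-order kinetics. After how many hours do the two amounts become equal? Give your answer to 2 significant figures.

Set 51·(1/2)^(t/26.5) = 76.8·(1/2)^(t/11.1).
Taking log₂: log₂(51/76.8) = t·(1/26.5 − 1/11.1).
log₂(0.66406) = -0.59061; 1/26.5 − 1/11.1 = -0.052354.
t = -0.59061 / -0.052354 ≈ 11.281 hours.

11 hours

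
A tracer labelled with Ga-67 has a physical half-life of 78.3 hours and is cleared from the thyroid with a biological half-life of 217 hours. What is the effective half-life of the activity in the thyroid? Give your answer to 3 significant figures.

1/t_eff = 1/t_phys + 1/t_biol = 1/78.3 + 1/217 = 0.01738 per hour.
t_eff = 78.3 × 217 / (78.3 + 217) ≈ 57.538 hours.

57.5 hours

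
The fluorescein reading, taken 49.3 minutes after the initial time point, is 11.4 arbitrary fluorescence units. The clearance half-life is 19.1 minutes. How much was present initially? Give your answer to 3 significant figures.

Number of half-lives elapsed: n = 49.3/19.1 ≈ 2.5812.
A₀ = A × 2^n = 11.4 × 2^2.5812 = 11.4 × 5.9842 ≈ 68.22 arbitrary fluorescence units.

68.2 arbitrary fluorescence units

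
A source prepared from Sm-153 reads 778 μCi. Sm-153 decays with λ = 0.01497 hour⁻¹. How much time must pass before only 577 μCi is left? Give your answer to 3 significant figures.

t½ = ln 2 / λ = 0.69315 / 0.01497 ≈ 46.302 hours.
Fraction remaining = 577/778 ≈ 0.74165.
n = log₂(778/577) = ln(1.3484)/ln 2 ≈ 0.4312 half-lives.
t = n × t½ = 0.4312 × 46.302 ≈ 19.966 hours.

20.0 hours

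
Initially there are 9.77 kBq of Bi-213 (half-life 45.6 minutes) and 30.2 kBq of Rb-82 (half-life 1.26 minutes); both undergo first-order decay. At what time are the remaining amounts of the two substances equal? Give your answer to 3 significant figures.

2.11 minutes

Set 9.77·(1/2)^(t/45.6) = 30.2·(1/2)^(t/1.26).
Taking log₂: log₂(9.77/30.2) = t·(1/45.6 − 1/1.26).
log₂(0.32351) = -1.6281; 1/45.6 − 1/1.26 = -0.77172.
t = -1.6281 / -0.77172 ≈ 2.1097 minutes.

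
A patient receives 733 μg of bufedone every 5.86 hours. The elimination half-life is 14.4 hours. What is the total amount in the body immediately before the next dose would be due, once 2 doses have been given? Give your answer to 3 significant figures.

The 2 doses were given 11.72, 5.86 hours ago.
Total = 733·(1/2)^(11.72/14.4) + 733·(1/2)^(5.86/14.4)
      = 416.96 + 552.84 ≈ 969.81 μg.

970 μg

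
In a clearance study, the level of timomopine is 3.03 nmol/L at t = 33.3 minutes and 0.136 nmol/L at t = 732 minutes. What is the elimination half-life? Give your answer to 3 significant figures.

156 minutes

Over Δt = 732 − 33.3 = 698.7 minutes, the level fell by a factor of 3.03/0.136 ≈ 22.279.
n = log₂(22.279) ≈ 4.4776 half-lives, so t½ = 698.7/4.4776 ≈ 156.04 minutes.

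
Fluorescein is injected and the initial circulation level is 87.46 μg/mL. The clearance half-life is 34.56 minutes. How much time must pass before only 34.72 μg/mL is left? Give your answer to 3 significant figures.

Fraction remaining = 34.72/87.46 ≈ 0.39698.
n = log₂(87.46/34.72) = ln(2.519)/ln 2 ≈ 1.3329 half-lives.
t = n × t½ = 1.3329 × 34.56 ≈ 46.064 minutes.

46.1 minutes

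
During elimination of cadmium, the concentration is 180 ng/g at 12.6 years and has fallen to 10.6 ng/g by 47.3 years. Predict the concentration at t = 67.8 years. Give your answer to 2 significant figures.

Over Δt = 47.3 − 12.6 = 34.7 years, the level fell by a factor of 180/10.6 ≈ 16.981.
n = log₂(16.981) ≈ 4.0859 half-lives, so t½ = 34.7/4.0859 ≈ 8.4927 years.
From t = 47.3 to t = 67.8: 10.6 × (1/2)^((67.8−47.3)/8.4927) ≈ 1.9892 ng/g.

2.0 ng/g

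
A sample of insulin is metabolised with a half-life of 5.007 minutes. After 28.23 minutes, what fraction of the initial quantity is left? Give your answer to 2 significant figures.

0.020

n = 28.23/5.007 ≈ 5.6381 half-lives.
Fraction remaining = (1/2)^5.6381 ≈ 0.02008.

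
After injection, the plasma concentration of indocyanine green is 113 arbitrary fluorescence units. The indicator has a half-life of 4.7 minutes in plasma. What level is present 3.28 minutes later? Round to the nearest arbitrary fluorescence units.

70 arbitrary fluorescence units

Number of half-lives: n = 3.28/4.7 ≈ 0.69787.
Remaining = 113 × (1/2)^0.69787 = 113 × 0.61648 ≈ 69.662 arbitrary fluorescence units.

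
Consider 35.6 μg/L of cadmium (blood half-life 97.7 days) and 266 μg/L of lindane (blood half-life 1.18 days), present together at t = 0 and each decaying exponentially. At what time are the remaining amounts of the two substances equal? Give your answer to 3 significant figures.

3.47 days

Set 35.6·(1/2)^(t/97.7) = 266·(1/2)^(t/1.18).
Taking log₂: log₂(35.6/266) = t·(1/97.7 − 1/1.18).
log₂(0.13383) = -2.9015; 1/97.7 − 1/1.18 = -0.83722.
t = -2.9015 / -0.83722 ≈ 3.4656 days.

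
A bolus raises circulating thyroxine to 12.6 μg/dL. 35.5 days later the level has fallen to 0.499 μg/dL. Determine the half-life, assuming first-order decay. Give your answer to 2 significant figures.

7.6 days

A/A₀ = 0.499/12.6 ≈ 0.039603.
n = log₂(25.251) ≈ 4.6582 half-lives elapsed in 35.5 days.
t½ = 35.5/4.6582 ≈ 7.6209 days.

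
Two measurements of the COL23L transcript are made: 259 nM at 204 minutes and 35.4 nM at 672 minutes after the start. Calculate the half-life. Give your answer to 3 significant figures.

Over Δt = 672 − 204 = 468 minutes, the level fell by a factor of 259/35.4 ≈ 7.3164.
n = log₂(7.3164) ≈ 2.8711 half-lives, so t½ = 468/2.8711 ≈ 163 minutes.

163 minutes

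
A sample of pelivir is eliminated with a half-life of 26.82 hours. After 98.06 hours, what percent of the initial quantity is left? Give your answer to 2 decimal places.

7.93%

n = 98.06/26.82 ≈ 3.6562 half-lives.
Fraction remaining = (1/2)^3.6562 ≈ 0.079317, i.e. 7.9317%.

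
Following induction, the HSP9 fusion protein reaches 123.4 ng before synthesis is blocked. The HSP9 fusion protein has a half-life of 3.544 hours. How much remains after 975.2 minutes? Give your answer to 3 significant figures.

Convert the elapsed time: 975.2 minutes = 16.2533 hours.
Number of half-lives: n = 16.2533/3.544 ≈ 4.5862.
Remaining = 123.4 × (1/2)^4.5862 = 123.4 × 0.041632 ≈ 5.1374 ng.

5.14 ng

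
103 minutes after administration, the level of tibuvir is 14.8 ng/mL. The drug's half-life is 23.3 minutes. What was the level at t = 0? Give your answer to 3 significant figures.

317 ng/mL

Number of half-lives elapsed: n = 103/23.3 ≈ 4.4206.
A₀ = A × 2^n = 14.8 × 2^4.4206 = 14.8 × 21.416 ≈ 316.95 ng/mL.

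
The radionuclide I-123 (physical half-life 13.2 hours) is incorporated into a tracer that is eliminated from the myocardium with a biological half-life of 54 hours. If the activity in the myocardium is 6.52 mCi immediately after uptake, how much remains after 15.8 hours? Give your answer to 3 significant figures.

1/t_eff = 1/t_phys + 1/t_biol = 1/13.2 + 1/54 = 0.094276 per hour.
t_eff = 13.2 × 54 / (13.2 + 54) ≈ 10.607 hours.
Remaining = 6.52 × (1/2)^(15.8/10.607) = 6.52 × (1/2)^1.4896 ≈ 2.3219 mCi.

2.32 mCi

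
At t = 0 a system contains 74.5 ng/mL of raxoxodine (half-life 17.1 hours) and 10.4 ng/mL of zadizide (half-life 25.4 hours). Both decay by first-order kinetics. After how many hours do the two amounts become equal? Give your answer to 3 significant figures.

149 hours

Set 74.5·(1/2)^(t/17.1) = 10.4·(1/2)^(t/25.4).
Taking log₂: log₂(74.5/10.4) = t·(1/17.1 − 1/25.4).
log₂(7.1635) = 2.8407; 1/17.1 − 1/25.4 = 0.019109.
t = 2.8407 / 0.019109 ≈ 148.65 hours.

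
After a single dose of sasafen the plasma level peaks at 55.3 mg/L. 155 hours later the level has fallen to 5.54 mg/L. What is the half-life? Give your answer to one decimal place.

A/A₀ = 5.54/55.3 ≈ 0.10018.
n = log₂(9.9819) ≈ 3.3193 half-lives elapsed in 155 hours.
t½ = 155/3.3193 ≈ 46.696 hours.

46.7 hours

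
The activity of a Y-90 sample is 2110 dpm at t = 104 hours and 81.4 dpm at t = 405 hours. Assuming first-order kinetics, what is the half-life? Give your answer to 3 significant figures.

Over Δt = 405 − 104 = 301 hours, the level fell by a factor of 2110/81.4 ≈ 25.921.
n = log₂(25.921) ≈ 4.6961 half-lives, so t½ = 301/4.6961 ≈ 64.096 hours.

64.1 hours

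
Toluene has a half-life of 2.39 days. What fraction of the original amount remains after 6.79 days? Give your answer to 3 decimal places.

0.140

n = 6.79/2.39 ≈ 2.841 half-lives.
Fraction remaining = (1/2)^2.841 ≈ 0.13956.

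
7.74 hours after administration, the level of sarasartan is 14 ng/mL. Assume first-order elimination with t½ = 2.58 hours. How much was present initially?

112 ng/mL

Number of half-lives elapsed: n = 7.74/2.58 ≈ 3.
A₀ = A × 2^n = 14 × 2^3 = 14 × 8 ≈ 112 ng/mL.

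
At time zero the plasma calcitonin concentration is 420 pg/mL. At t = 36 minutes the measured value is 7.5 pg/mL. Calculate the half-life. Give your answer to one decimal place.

A/A₀ = 7.5/420 ≈ 0.017857.
n = log₂(56) ≈ 5.8074 half-lives elapsed in 36 minutes.
t½ = 36/5.8074 ≈ 6.199 minutes.

6.2 minutes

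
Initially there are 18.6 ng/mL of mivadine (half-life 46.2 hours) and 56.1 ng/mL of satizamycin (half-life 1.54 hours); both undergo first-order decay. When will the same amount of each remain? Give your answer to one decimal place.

2.5 hours

Set 18.6·(1/2)^(t/46.2) = 56.1·(1/2)^(t/1.54).
Taking log₂: log₂(18.6/56.1) = t·(1/46.2 − 1/1.54).
log₂(0.33155) = -1.5927; 1/46.2 − 1/1.54 = -0.62771.
t = -1.5927 / -0.62771 ≈ 2.5373 hours.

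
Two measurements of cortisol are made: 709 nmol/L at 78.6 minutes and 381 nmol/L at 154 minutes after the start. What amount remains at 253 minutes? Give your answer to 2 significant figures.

Over Δt = 154 − 78.6 = 75.4 minutes, the level fell by a factor of 709/381 ≈ 1.8609.
n = log₂(1.8609) ≈ 0.89599 half-lives, so t½ = 75.4/0.89599 ≈ 84.152 minutes.
From t = 154 to t = 253: 381 × (1/2)^((253−154)/84.152) ≈ 168.57 nmol/L.

170 nmol/L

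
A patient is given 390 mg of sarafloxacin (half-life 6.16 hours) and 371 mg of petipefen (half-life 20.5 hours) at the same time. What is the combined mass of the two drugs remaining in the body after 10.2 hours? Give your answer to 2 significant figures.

sarafloxacin: 390 × (1/2)^(10.2/6.16) = 390 × (1/2)^1.6558 ≈ 123.77 mg.
petipefen: 371 × (1/2)^(10.2/20.5) = 371 × (1/2)^0.49756 ≈ 262.78 mg.
Total = 123.77 + 262.78 ≈ 386.55 mg.

390 mg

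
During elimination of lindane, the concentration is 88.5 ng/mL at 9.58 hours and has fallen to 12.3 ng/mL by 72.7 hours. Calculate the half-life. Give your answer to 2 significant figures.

Over Δt = 72.7 − 9.58 = 63.12 hours, the level fell by a factor of 88.5/12.3 ≈ 7.1951.
n = log₂(7.1951) ≈ 2.847 half-lives, so t½ = 63.12/2.847 ≈ 22.171 hours.

22 hours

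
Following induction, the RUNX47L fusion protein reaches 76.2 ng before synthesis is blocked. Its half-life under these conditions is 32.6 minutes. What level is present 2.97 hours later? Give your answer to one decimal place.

Convert the elapsed time: 2.97 hours = 178.2 minutes.
Number of half-lives: n = 178.2/32.6 ≈ 5.4663.
Remaining = 76.2 × (1/2)^5.4663 = 76.2 × 0.02262 ≈ 1.7236 ng.

1.7 ng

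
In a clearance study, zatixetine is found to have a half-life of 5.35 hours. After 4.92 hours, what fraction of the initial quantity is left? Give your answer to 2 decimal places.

n = 4.92/5.35 ≈ 0.91963 half-lives.
Fraction remaining = (1/2)^0.91963 ≈ 0.52865.

0.53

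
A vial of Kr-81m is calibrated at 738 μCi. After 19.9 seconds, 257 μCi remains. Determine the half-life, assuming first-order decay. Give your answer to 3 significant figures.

A/A₀ = 257/738 ≈ 0.34824.
n = log₂(2.8716) ≈ 1.5219 half-lives elapsed in 19.9 seconds.
t½ = 19.9/1.5219 ≈ 13.076 seconds.

13.1 seconds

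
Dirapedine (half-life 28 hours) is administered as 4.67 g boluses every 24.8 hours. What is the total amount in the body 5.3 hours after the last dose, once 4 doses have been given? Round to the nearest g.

8 g

The 4 doses were given 79.7, 54.9, 30.1, 5.3 hours ago.
Total = 4.67·(1/2)^(79.7/28) + 4.67·(1/2)^(54.9/28) + 4.67·(1/2)^(30.1/28) + 4.67·(1/2)^(5.3/28)
      = 0.64932 + 1.1997 + 2.2167 + 4.0958 ≈ 8.1615 g.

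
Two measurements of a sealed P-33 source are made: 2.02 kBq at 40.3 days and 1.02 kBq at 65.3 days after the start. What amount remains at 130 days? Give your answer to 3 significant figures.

Over Δt = 65.3 − 40.3 = 25 days, the level fell by a factor of 2.02/1.02 ≈ 1.9804.
n = log₂(1.9804) ≈ 0.98579 half-lives, so t½ = 25/0.98579 ≈ 25.36 days.
From t = 65.3 to t = 130: 1.02 × (1/2)^((130−65.3)/25.36) ≈ 0.17402 kBq.

0.174 kBq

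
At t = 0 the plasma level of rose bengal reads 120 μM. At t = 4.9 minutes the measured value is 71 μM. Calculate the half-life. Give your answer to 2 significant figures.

A/A₀ = 71/120 ≈ 0.59167.
n = log₂(1.6901) ≈ 0.75714 half-lives elapsed in 4.9 minutes.
t½ = 4.9/0.75714 ≈ 6.4717 minutes.

6.5 minutes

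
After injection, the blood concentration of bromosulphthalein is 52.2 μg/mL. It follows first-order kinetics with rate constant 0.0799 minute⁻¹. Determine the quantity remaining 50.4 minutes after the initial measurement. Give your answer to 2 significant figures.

0.93 μg/mL

t½ = ln 2 / k = 0.69315 / 0.0799 ≈ 8.6752 minutes.
Number of half-lives: n = 50.4/8.6752 ≈ 5.8097.
Remaining = 52.2 × (1/2)^5.8097 = 52.2 × 0.017828 ≈ 0.93064 μg/mL.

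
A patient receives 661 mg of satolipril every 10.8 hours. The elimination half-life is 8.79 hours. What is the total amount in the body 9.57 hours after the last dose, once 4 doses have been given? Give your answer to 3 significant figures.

524 mg

The 4 doses were given 41.97, 31.17, 20.37, 9.57 hours ago.
Total = 661·(1/2)^(41.97/8.79) + 661·(1/2)^(31.17/8.79) + 661·(1/2)^(20.37/8.79) + 661·(1/2)^(9.57/8.79)
      = 24.147 + 56.588 + 132.62 + 310.78 ≈ 524.13 mg.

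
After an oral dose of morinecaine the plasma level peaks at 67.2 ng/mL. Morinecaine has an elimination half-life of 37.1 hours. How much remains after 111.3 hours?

Elapsed time is 3 half-lives (111.3/37.1).
Each half-life halves the amount: 67.2 × (1/2)^3 = 67.2/8 = 8.4 ng/mL.

8.4 ng/mL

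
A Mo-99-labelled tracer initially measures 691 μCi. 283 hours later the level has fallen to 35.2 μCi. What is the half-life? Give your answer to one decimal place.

A/A₀ = 35.2/691 ≈ 0.050941.
n = log₂(19.631) ≈ 4.295 half-lives elapsed in 283 hours.
t½ = 283/4.295 ≈ 65.89 hours.

65.9 hours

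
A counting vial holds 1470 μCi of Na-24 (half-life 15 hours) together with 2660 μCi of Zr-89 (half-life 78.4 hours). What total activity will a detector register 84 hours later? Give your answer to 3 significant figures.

1300 μCi

Na-24: 1470 × (1/2)^(84/15) = 1470 × (1/2)^5.6 ≈ 30.307 μCi.
Zr-89: 2660 × (1/2)^(84/78.4) = 2660 × (1/2)^1.0714 ≈ 1265.8 μCi.
Total = 30.307 + 1265.8 ≈ 1296.1 μCi.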